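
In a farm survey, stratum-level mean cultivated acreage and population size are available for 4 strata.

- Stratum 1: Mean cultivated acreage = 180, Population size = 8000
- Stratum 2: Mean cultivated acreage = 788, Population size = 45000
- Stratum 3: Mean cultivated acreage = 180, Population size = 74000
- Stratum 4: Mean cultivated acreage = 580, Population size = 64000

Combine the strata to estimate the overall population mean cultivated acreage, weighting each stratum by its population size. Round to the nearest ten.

460

Σ Nₕ·x̄ₕ = 180×8000 + 788×45000 + 180×74000 + 580×64000
  = 1440000 + 35460000 + 13320000 + 37120000 = 87340000
Σ Nₕ = 8000 + 45000 + 74000 + 64000 = 191000
Overall mean = 87340000 / 191000 = 457.27749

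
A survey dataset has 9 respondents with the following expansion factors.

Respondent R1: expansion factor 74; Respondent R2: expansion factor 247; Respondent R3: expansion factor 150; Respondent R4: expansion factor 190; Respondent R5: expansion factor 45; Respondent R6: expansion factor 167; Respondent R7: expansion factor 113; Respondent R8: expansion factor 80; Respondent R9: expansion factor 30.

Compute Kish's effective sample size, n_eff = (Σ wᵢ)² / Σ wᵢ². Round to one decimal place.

6.9

Σ wᵢ = 74 + 247 + 150 + 190 + 45 + 167 + 113 + 80 + 30 = 1096
Σ wᵢ² = 5476 + 61009 + 22500 + 36100 + 2025 + 27889 + 12769 + 6400 + 900 = 175068
n_eff = 1096² / 175068 = 1201216 / 175068 = 6.8614253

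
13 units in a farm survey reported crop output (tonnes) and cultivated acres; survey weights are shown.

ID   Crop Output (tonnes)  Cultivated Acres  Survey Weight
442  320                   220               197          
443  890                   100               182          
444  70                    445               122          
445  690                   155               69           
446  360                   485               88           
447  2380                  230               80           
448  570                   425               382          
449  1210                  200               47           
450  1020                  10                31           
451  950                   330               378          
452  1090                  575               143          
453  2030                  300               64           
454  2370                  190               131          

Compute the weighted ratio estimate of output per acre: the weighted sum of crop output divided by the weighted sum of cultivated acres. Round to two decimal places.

2.89

Σ wᵢ·y = 1764840
Σ wᵢ·x = 610720
Ratio = 1764840 / 610720 = 2.8897695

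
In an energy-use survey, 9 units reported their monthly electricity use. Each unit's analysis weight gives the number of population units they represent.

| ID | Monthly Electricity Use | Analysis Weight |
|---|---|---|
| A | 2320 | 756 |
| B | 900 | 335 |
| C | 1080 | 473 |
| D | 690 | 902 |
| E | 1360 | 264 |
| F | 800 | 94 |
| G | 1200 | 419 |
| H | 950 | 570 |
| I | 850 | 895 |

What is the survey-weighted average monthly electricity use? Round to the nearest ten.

1150

Weighted sum = 5427930
Sum of weights = 4708
Weighted mean = 5427930 / 4708 = 1152.9163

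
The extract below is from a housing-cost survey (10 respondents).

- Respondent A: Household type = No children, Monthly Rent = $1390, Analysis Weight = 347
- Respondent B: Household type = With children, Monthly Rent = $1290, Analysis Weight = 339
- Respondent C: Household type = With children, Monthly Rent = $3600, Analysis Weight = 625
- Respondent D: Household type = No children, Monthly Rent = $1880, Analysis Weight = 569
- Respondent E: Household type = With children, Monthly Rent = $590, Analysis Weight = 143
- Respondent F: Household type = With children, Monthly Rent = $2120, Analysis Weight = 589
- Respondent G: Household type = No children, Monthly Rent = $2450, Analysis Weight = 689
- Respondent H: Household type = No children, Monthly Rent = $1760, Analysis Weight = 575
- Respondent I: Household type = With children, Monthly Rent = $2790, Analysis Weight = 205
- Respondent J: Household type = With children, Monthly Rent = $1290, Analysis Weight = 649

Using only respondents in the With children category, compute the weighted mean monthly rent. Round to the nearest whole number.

2129

With children rows: B, C, E, F, I, J
Weighted sum = 5429520
Sum of weights = 2550
Weighted mean = 5429520 / 2550 = 2129.2235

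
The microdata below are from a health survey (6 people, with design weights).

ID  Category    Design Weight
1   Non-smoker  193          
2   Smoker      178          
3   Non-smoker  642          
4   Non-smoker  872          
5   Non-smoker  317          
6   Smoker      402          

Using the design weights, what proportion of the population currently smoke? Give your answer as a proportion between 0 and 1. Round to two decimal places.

0.22

Sum of weights for 'Smoker' = 178 + 402 = 580
Total weight = 193 + 178 + 642 + 872 + 317 + 402 = 2604
Weighted proportion = 580 / 2604 = 0.22273425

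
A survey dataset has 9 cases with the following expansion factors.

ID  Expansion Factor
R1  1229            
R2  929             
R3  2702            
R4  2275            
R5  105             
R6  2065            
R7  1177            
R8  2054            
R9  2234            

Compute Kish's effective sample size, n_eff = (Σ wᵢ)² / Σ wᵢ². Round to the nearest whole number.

Σ wᵢ = 1229 + 929 + 2702 + 2275 + 105 + 2065 + 1177 + 2054 + 2234 = 14770
Σ wᵢ² = 1510441 + 863041 + 7300804 + 5175625 + 11025 + 4264225 + 1385329 + 4218916 + 4990756 = 29720162
n_eff = 14770² / 29720162 = 218152900 / 29720162 = 7.3402325

7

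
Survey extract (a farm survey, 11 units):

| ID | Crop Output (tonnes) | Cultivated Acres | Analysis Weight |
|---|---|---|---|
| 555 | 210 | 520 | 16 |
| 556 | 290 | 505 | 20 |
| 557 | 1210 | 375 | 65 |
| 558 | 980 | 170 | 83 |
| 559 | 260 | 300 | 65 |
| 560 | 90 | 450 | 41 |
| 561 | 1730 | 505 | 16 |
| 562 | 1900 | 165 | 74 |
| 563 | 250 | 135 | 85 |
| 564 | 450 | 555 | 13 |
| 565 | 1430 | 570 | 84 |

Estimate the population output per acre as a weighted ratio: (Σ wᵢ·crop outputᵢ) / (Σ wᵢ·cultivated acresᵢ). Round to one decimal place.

Σ wᵢ·y = 210×16 + 290×20 + 1210×65 + 980×83 + 260×65 + 90×41 + 1730×16 + 1900×74 + 250×85 + 450×13 + 1430×84
  = 505240
Σ wᵢ·x = 520×16 + 505×20 + 375×65 + 170×83 + 300×65 + 450×41 + 505×16 + 165×74 + 135×85 + 555×13 + 570×84
  = 8320 + 10100 + 24375 + 14110 + 19500 + 18450 + 8080 + 12210 + 11475 + 7215 + 47880 = 181715
Ratio = 505240 / 181715 = 2.7803979

2.8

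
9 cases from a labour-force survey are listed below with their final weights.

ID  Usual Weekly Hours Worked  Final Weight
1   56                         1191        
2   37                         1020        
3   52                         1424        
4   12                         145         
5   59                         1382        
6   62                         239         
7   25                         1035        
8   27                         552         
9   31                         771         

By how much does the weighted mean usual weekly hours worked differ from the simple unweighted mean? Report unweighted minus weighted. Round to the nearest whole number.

Unweighted sum = 56 + 37 + 52 + 12 + 59 + 62 + 25 + 27 + 31 = 361
Unweighted mean = 361 / 9 = 40.111111
Weighted sum = 56×1191 + 37×1020 + 52×1424 + 12×145 + 59×1382 + 62×239 + 25×1035 + 27×552 + 31×771
  = 66696 + 37740 + 74048 + 1740 + 81538 + 14818 + 25875 + 14904 + 23901 = 341260
Sum of weights = 7759
Weighted mean = 341260 / 7759 = 43.982472
Difference (unweighted minus weighted) = -3.8713609

-4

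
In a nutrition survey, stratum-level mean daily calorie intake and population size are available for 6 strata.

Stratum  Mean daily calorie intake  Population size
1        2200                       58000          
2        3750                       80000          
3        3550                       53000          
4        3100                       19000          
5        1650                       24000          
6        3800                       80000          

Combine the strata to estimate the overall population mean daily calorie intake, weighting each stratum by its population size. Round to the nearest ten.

3240

Σ Nₕ·x̄ₕ = 2200×58000 + 3750×80000 + 3550×53000 + 3100×19000 + 1650×24000 + 3800×80000
  = 127600000 + 300000000 + 188150000 + 58900000 + 39600000 + 304000000 = 1018250000
Σ Nₕ = 314000
Overall mean = 1018250000 / 314000 = 3242.8344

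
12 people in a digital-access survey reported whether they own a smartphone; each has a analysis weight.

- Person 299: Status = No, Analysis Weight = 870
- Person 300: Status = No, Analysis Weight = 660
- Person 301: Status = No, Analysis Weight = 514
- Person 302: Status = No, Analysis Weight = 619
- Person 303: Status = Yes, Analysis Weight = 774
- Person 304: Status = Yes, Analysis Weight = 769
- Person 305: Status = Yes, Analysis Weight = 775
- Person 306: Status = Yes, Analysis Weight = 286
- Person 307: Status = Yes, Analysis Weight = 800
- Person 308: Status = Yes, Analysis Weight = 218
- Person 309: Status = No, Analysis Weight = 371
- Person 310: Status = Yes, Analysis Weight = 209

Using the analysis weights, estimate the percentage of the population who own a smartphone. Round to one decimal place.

55.8

Sum of weights for 'Yes' = 774 + 769 + 775 + 286 + 800 + 218 + 209 = 3831
Total weight = 870 + 660 + 514 + 619 + 774 + 769 + 775 + 286 + 800 + 218 + 371 + 209 = 6865
Weighted proportion = 3831 / 6865 = 0.55804807 → 55.804807%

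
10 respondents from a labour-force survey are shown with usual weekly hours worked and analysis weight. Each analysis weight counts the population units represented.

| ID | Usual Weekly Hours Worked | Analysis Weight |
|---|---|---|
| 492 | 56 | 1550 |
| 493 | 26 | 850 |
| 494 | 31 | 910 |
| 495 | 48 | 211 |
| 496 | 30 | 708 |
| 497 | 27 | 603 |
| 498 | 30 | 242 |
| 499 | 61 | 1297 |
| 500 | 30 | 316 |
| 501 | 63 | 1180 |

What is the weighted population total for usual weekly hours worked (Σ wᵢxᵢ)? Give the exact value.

Weighted total = 56×1550 + 26×850 + 31×910 + 48×211 + 30×708 + 27×603 + 30×242 + 61×1297 + 30×316 + 63×1180
  = 86800 + 22100 + 28210 + 10128 + 21240 + 16281 + 7260 + 79117 + 9480 + 74340 = 354956

354956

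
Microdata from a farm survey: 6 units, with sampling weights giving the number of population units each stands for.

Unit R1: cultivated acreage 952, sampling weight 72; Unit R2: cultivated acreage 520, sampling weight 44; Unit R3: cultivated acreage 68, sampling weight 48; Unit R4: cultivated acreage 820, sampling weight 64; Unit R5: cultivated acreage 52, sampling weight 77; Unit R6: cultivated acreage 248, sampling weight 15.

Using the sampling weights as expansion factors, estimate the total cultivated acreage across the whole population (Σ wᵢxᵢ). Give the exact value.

Weighted total = 952×72 + 520×44 + 68×48 + 820×64 + 52×77 + 248×15
  = 154892

154892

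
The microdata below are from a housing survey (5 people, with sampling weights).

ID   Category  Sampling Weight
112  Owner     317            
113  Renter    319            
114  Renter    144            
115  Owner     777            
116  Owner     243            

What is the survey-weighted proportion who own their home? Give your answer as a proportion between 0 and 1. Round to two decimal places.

0.74

Sum of weights for 'Owner' = 317 + 777 + 243 = 1337
Total weight = 317 + 319 + 144 + 777 + 243 = 1800
Weighted proportion = 1337 / 1800 = 0.74277778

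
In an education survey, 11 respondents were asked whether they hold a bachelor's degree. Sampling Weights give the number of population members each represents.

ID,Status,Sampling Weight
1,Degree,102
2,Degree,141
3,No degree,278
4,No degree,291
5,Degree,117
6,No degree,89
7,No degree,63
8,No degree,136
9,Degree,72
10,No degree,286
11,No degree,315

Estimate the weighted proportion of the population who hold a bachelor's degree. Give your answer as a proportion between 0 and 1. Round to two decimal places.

Sum of weights for 'Degree' = 102 + 141 + 117 + 72 = 432
Total weight = 102 + 141 + 278 + 291 + 117 + 89 + 63 + 136 + 72 + 286 + 315 = 1890
Weighted proportion = 432 / 1890 = 0.22857143

0.23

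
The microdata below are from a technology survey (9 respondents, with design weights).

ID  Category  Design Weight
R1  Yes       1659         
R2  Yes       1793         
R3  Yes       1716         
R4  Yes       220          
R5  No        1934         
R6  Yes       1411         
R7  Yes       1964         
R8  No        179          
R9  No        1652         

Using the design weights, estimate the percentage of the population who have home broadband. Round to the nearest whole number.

70

Sum of weights for 'Yes' = 1659 + 1793 + 1716 + 220 + 1411 + 1964 = 8763
Total weight = 12528
Weighted proportion = 8763 / 12528 = 0.69947318 → 69.947318%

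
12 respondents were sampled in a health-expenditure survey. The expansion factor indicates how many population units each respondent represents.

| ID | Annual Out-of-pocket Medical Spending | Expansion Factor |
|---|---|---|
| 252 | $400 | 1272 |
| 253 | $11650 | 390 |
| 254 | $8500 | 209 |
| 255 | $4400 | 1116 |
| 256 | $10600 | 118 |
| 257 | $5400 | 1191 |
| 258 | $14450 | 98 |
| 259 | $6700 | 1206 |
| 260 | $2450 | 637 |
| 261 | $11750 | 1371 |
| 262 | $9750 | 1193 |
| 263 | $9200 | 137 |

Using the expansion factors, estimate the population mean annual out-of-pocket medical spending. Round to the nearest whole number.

Weighted sum = 400×1272 + 11650×390 + 8500×209 + 4400×1116 + 10600×118 + 5400×1191 + 14450×98 + 6700×1206 + 2450×637 + 11750×1371 + 9750×1193 + 9200×137
  = 508800 + 4543500 + 1776500 + 4910400 + 1250800 + 6431400 + 1416100 + 8080200 + 1560650 + 16109250 + 11631750 + 1260400 = 59479750
Sum of weights = 8938
Weighted mean = 59479750 / 8938 = 6654.7046

6655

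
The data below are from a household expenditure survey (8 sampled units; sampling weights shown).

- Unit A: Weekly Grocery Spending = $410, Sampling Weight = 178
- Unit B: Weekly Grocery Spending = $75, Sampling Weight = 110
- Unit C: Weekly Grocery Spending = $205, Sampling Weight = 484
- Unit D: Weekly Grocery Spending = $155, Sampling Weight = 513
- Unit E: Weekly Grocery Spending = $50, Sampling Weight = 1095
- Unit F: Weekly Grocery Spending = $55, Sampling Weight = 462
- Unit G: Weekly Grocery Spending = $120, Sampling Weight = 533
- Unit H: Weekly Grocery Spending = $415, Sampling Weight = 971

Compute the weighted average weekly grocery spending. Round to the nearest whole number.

186

Weighted sum = 410×178 + 75×110 + 205×484 + 155×513 + 50×1095 + 55×462 + 120×533 + 415×971
  = 72980 + 8250 + 99220 + 79515 + 54750 + 25410 + 63960 + 402965 = 807050
Sum of weights = 178 + 110 + 484 + 513 + 1095 + 462 + 533 + 971 = 4346
Weighted mean = 807050 / 4346 = 185.69949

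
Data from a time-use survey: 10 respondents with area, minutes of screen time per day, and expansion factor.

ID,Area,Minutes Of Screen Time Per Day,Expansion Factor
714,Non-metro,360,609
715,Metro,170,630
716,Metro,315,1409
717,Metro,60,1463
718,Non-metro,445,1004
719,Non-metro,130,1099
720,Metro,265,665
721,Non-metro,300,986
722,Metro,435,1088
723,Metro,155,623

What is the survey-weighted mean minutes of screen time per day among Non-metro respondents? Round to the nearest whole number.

Non-metro rows: 714, 718, 719, 721
Weighted sum = 360×609 + 445×1004 + 130×1099 + 300×986
  = 219240 + 446780 + 142870 + 295800 = 1104690
Sum of weights = 609 + 1004 + 1099 + 986 = 3698
Weighted mean = 1104690 / 3698 = 298.72634

299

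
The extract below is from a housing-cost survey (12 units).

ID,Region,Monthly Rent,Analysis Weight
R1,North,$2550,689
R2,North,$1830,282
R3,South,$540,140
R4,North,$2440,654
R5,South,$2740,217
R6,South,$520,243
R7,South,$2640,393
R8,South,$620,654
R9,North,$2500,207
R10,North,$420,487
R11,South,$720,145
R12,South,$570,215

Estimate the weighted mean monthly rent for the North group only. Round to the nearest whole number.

North rows: R1, R2, R4, R9, R10
Weighted sum = 2550×689 + 1830×282 + 2440×654 + 2500×207 + 420×487
  = 4590810
Sum of weights = 689 + 282 + 654 + 207 + 487 = 2319
Weighted mean = 4590810 / 2319 = 1979.6507

1980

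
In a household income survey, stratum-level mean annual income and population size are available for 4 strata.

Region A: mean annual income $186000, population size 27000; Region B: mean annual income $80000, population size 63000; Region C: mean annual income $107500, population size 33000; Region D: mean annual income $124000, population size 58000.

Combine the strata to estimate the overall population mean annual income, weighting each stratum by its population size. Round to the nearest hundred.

Σ Nₕ·x̄ₕ = 186000×27000 + 80000×63000 + 107500×33000 + 124000×58000
  = 5022000000 + 5040000000 + 3547500000 + 7192000000 = 20801500000
Σ Nₕ = 181000
Overall mean = 20801500000 / 181000 = 114925.41

114900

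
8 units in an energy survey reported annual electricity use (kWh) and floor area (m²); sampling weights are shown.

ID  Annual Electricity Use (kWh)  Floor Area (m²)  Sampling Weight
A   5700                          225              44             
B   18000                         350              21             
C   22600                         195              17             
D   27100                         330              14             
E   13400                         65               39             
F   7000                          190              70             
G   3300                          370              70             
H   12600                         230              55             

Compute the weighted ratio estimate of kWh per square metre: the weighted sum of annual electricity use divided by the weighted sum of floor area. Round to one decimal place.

41.8

Σ wᵢ·y = 5700×44 + 18000×21 + 22600×17 + 27100×14 + 13400×39 + 7000×70 + 3300×70 + 12600×55
  = 250800 + 378000 + 384200 + 379400 + 522600 + 490000 + 231000 + 693000 = 3329000
Σ wᵢ·x = 225×44 + 350×21 + 195×17 + 330×14 + 65×39 + 190×70 + 370×70 + 230×55
  = 9900 + 7350 + 3315 + 4620 + 2535 + 13300 + 25900 + 12650 = 79570
Ratio = 3329000 / 79570 = 41.837376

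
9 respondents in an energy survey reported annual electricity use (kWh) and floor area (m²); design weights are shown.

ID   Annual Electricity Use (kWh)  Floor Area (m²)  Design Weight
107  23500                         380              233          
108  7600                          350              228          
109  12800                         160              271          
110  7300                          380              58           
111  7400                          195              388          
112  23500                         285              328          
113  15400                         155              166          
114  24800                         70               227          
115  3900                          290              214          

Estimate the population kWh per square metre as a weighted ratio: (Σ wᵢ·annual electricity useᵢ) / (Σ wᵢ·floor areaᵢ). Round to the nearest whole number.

Σ wᵢ·y = 23500×233 + 7600×228 + 12800×271 + 7300×58 + 7400×388 + 23500×328 + 15400×166 + 24800×227 + 3900×214
  = 5475500 + 1732800 + 3468800 + 423400 + 2871200 + 7708000 + 2556400 + 5629600 + 834600 = 30700300
Σ wᵢ·x = 380×233 + 350×228 + 160×271 + 380×58 + 195×388 + 285×328 + 155×166 + 70×227 + 290×214
  = 88540 + 79800 + 43360 + 22040 + 75660 + 93480 + 25730 + 15890 + 62060 = 506560
Ratio = 30700300 / 506560 = 60.605456

61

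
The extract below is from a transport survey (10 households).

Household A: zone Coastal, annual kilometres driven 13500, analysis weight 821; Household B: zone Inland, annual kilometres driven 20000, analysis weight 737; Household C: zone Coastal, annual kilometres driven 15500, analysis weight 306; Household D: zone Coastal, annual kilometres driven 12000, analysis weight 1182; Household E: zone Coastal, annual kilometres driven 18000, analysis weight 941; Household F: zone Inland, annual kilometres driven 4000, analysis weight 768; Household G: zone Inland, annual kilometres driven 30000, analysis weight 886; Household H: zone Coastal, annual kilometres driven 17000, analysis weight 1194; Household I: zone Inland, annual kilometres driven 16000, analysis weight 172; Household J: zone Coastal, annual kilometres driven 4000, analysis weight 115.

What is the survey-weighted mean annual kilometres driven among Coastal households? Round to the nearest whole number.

Coastal rows: A, C, D, E, H, J
Weighted sum = 13500×821 + 15500×306 + 12000×1182 + 18000×941 + 17000×1194 + 4000×115
  = 11083500 + 4743000 + 14184000 + 16938000 + 20298000 + 460000 = 67706500
Sum of weights = 821 + 306 + 1182 + 941 + 1194 + 115 = 4559
Weighted mean = 67706500 / 4559 = 14851.174

14851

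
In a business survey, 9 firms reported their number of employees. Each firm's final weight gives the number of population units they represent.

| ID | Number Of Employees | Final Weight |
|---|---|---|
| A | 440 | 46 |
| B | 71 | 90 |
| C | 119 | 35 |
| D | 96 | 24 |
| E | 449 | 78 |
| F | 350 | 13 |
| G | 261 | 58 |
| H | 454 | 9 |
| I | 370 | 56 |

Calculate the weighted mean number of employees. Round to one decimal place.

275.3

Weighted sum = 440×46 + 71×90 + 119×35 + 96×24 + 449×78 + 350×13 + 261×58 + 454×9 + 370×56
  = 112615
Sum of weights = 409
Weighted mean = 112615 / 409 = 275.3423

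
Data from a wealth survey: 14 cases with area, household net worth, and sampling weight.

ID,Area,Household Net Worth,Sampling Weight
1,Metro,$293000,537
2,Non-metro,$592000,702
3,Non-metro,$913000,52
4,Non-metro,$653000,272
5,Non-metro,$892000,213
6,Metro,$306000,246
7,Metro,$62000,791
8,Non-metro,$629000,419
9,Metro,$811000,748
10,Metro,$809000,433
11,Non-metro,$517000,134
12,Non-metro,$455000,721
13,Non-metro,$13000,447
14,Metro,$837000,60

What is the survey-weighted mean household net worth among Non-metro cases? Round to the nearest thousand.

Non-metro rows: 2, 3, 4, 5, 8, 11, 12, 13
Weighted sum = 1497367000
Sum of weights = 2960
Weighted mean = 1497367000 / 2960 = 505867.23

506000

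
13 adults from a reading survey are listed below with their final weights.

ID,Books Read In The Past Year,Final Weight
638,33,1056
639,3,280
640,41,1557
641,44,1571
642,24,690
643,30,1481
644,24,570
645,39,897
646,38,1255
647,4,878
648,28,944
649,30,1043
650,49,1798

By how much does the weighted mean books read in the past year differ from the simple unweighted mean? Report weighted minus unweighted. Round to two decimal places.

4.13

Unweighted sum = 387
Unweighted mean = 387 / 13 = 29.769231
Weighted sum = 475328
Sum of weights = 14020
Weighted mean = 475328 / 14020 = 33.903566
Difference (weighted minus unweighted) = 4.1343356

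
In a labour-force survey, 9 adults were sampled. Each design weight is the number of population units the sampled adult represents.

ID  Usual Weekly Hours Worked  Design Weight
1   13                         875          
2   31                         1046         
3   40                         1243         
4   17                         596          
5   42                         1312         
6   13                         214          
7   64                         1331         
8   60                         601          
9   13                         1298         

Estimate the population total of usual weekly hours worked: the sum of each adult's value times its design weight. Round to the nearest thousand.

Weighted total = 13×875 + 31×1046 + 40×1243 + 17×596 + 42×1312 + 13×214 + 64×1331 + 60×601 + 13×1298
  = 11375 + 32426 + 49720 + 10132 + 55104 + 2782 + 85184 + 36060 + 16874 = 299657

300000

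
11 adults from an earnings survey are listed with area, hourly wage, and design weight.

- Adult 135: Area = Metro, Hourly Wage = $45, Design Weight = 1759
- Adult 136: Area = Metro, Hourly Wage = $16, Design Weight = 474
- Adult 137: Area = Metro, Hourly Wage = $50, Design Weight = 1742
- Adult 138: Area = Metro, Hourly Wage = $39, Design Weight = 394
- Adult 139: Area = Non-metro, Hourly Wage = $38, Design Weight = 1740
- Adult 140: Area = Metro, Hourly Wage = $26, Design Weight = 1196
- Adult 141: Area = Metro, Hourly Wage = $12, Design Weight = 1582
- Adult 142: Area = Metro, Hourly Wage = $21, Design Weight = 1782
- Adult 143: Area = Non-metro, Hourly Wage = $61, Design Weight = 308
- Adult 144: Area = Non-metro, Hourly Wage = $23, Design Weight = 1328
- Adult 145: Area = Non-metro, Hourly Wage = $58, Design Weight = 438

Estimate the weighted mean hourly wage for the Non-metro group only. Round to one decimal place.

Non-metro rows: 139, 143, 144, 145
Weighted sum = 38×1740 + 61×308 + 23×1328 + 58×438
  = 66120 + 18788 + 30544 + 25404 = 140856
Sum of weights = 1740 + 308 + 1328 + 438 = 3814
Weighted mean = 140856 / 3814 = 36.931306

36.9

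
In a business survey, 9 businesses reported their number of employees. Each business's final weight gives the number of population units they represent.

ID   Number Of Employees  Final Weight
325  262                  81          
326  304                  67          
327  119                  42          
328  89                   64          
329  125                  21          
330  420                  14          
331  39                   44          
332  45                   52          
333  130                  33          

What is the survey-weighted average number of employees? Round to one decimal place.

Weighted sum = 69135
Sum of weights = 81 + 67 + 42 + 64 + 21 + 14 + 44 + 52 + 33 = 418
Weighted mean = 69135 / 418 = 165.39474

165.4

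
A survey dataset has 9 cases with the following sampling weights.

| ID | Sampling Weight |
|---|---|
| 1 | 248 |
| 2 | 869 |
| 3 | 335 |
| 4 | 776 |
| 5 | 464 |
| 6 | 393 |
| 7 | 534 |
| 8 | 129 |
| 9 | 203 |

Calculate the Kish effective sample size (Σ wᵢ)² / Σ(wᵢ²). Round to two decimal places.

Σ wᵢ = 248 + 869 + 335 + 776 + 464 + 393 + 534 + 129 + 203 = 3951
Σ wᵢ² = 61504 + 755161 + 112225 + 602176 + 215296 + 154449 + 285156 + 16641 + 41209 = 2243817
n_eff = 3951² / 2243817 = 15610401 / 2243817 = 6.957074

6.96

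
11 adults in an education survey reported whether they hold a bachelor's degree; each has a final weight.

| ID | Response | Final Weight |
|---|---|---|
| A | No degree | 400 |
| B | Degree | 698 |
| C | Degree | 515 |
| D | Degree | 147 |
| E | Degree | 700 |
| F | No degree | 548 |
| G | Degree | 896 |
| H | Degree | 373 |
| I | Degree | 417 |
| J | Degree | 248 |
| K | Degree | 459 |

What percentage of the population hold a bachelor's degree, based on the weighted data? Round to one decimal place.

Sum of weights for 'Degree' = 698 + 515 + 147 + 700 + 896 + 373 + 417 + 248 + 459 = 4453
Total weight = 400 + 698 + 515 + 147 + 700 + 548 + 896 + 373 + 417 + 248 + 459 = 5401
Weighted proportion = 4453 / 5401 = 0.82447695 → 82.447695%

82.4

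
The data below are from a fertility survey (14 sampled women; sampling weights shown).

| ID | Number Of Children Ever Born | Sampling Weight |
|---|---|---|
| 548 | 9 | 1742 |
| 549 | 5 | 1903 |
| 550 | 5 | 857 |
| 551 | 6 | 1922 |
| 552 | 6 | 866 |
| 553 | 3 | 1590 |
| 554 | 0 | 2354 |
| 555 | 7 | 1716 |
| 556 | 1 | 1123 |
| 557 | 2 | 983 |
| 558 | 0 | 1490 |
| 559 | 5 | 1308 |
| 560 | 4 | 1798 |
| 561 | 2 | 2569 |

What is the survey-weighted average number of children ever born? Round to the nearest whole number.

Weighted sum = 84947
Sum of weights = 22221
Weighted mean = 84947 / 22221 = 3.8228253

4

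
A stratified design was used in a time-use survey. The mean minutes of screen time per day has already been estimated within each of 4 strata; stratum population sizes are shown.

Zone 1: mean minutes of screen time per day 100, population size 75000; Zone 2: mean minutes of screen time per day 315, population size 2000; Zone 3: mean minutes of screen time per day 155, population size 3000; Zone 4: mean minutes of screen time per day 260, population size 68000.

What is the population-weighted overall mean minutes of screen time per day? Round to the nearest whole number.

178

Σ Nₕ·x̄ₕ = 100×75000 + 315×2000 + 155×3000 + 260×68000
  = 7500000 + 630000 + 465000 + 17680000 = 26275000
Σ Nₕ = 75000 + 2000 + 3000 + 68000 = 148000
Overall mean = 26275000 / 148000 = 177.53378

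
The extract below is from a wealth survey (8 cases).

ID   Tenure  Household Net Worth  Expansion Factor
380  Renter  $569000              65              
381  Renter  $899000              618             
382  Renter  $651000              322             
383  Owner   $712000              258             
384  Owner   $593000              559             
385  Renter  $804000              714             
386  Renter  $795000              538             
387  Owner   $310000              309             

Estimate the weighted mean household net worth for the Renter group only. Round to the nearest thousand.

799000

Renter rows: 380, 381, 382, 385, 386
Weighted sum = 569000×65 + 899000×618 + 651000×322 + 804000×714 + 795000×538
  = 36985000 + 555582000 + 209622000 + 574056000 + 427710000 = 1803955000
Sum of weights = 65 + 618 + 322 + 714 + 538 = 2257
Weighted mean = 1803955000 / 2257 = 799271.16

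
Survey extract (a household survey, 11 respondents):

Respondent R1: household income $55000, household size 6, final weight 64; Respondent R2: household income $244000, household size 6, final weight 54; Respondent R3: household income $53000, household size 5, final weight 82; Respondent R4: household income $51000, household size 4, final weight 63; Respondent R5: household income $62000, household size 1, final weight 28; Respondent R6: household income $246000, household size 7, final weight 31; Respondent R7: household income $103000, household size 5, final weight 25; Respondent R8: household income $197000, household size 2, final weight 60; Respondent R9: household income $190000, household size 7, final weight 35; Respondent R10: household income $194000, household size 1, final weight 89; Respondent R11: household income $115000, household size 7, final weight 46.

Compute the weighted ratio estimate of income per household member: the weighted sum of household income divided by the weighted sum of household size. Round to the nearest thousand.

Σ wᵢ·y = 55000×64 + 244000×54 + 53000×82 + 51000×63 + 62000×28 + 246000×31 + 103000×25 + 197000×60 + 190000×35 + 194000×89 + 115000×46
  = 3520000 + 13176000 + 4346000 + 3213000 + 1736000 + 7626000 + 2575000 + 11820000 + 6650000 + 17266000 + 5290000 = 77218000
Σ wᵢ·x = 6×64 + 6×54 + 5×82 + 4×63 + 1×28 + 7×31 + 5×25 + 2×60 + 7×35 + 1×89 + 7×46
  = 384 + 324 + 410 + 252 + 28 + 217 + 125 + 120 + 245 + 89 + 322 = 2516
Ratio = 77218000 / 2516 = 30690.779

31000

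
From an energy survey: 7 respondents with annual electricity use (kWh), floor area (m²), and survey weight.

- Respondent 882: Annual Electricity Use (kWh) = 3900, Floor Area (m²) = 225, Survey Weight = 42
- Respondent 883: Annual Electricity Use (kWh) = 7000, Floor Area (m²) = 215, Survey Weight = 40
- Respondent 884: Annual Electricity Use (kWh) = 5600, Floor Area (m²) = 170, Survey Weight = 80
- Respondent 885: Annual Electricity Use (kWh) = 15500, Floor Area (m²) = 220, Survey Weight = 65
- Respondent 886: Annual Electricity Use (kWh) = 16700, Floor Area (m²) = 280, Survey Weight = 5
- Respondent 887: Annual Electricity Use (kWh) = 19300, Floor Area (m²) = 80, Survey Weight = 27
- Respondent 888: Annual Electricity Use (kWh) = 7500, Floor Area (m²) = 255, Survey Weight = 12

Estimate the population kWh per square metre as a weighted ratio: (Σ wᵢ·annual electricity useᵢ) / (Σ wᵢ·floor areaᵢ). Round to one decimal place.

49.3

Σ wᵢ·y = 3900×42 + 7000×40 + 5600×80 + 15500×65 + 16700×5 + 19300×27 + 7500×12
  = 163800 + 280000 + 448000 + 1007500 + 83500 + 521100 + 90000 = 2593900
Σ wᵢ·x = 225×42 + 215×40 + 170×80 + 220×65 + 280×5 + 80×27 + 255×12
  = 9450 + 8600 + 13600 + 14300 + 1400 + 2160 + 3060 = 52570
Ratio = 2593900 / 52570 = 49.34183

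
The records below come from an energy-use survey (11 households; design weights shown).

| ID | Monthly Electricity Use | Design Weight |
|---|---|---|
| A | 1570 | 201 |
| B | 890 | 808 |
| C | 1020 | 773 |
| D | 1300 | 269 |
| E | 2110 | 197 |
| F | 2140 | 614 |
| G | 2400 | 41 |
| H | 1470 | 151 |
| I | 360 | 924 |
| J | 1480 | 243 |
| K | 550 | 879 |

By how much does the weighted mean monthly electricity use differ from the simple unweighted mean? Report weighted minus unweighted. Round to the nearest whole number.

-331

Unweighted sum = 1570 + 890 + 1020 + 1300 + 2110 + 2140 + 2400 + 1470 + 360 + 1480 + 550 = 15290
Unweighted mean = 15290 / 11 = 1390
Weighted sum = 1570×201 + 890×808 + 1020×773 + 1300×269 + 2110×197 + 2140×614 + 2400×41 + 1470×151 + 360×924 + 1480×243 + 550×879
  = 315570 + 719120 + 788460 + 349700 + 415670 + 1313960 + 98400 + 221970 + 332640 + 359640 + 483450 = 5398580
Sum of weights = 5100
Weighted mean = 5398580 / 5100 = 1058.5451
Difference (weighted minus unweighted) = -331.4549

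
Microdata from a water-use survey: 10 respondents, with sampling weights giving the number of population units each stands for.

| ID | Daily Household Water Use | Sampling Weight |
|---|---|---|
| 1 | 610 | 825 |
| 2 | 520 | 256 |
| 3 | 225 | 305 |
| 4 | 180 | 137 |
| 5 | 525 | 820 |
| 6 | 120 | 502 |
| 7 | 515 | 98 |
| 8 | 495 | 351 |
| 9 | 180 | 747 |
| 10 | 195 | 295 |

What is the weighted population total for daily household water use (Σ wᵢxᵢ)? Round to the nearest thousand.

1637000

Weighted total = 610×825 + 520×256 + 225×305 + 180×137 + 525×820 + 120×502 + 515×98 + 495×351 + 180×747 + 195×295
  = 503250 + 133120 + 68625 + 24660 + 430500 + 60240 + 50470 + 173745 + 134460 + 57525 = 1636595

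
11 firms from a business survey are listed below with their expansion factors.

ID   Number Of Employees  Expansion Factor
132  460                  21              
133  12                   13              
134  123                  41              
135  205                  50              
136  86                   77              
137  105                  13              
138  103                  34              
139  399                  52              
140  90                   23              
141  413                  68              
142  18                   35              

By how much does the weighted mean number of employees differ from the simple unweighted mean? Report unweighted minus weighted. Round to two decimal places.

-23.30

Unweighted sum = 460 + 12 + 123 + 205 + 86 + 105 + 103 + 399 + 90 + 413 + 18 = 2014
Unweighted mean = 2014 / 11 = 183.09091
Weighted sum = 460×21 + 12×13 + 123×41 + 205×50 + 86×77 + 105×13 + 103×34 + 399×52 + 90×23 + 413×68 + 18×35
  = 9660 + 156 + 5043 + 10250 + 6622 + 1365 + 3502 + 20748 + 2070 + 28084 + 630 = 88130
Sum of weights = 21 + 13 + 41 + 50 + 77 + 13 + 34 + 52 + 23 + 68 + 35 = 427
Weighted mean = 88130 / 427 = 206.39344
Difference (unweighted minus weighted) = -23.302534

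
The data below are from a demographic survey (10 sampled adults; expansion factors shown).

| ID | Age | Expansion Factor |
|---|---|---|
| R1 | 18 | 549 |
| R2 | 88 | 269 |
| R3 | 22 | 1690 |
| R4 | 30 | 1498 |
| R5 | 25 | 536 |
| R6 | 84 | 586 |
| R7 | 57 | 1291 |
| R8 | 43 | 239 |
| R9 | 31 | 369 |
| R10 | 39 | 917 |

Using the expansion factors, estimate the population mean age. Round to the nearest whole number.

39

Weighted sum = 18×549 + 88×269 + 22×1690 + 30×1498 + 25×536 + 84×586 + 57×1291 + 43×239 + 31×369 + 39×917
  = 309364
Sum of weights = 549 + 269 + 1690 + 1498 + 536 + 586 + 1291 + 239 + 369 + 917 = 7944
Weighted mean = 309364 / 7944 = 38.943102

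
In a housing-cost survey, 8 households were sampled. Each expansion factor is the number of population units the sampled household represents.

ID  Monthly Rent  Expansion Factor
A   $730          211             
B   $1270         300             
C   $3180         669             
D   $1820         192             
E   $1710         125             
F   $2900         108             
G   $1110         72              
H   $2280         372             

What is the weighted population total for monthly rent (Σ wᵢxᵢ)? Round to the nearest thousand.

Weighted total = 730×211 + 1270×300 + 3180×669 + 1820×192 + 1710×125 + 2900×108 + 1110×72 + 2280×372
  = 154030 + 381000 + 2127420 + 349440 + 213750 + 313200 + 79920 + 848160 = 4466920

4467000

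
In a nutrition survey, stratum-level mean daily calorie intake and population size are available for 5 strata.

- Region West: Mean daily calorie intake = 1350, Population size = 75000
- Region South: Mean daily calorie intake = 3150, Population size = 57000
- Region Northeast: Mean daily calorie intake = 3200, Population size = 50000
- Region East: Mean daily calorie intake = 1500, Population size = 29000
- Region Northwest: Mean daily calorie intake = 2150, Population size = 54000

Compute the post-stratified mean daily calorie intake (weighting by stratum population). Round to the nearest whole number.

2266

Σ Nₕ·x̄ₕ = 1350×75000 + 3150×57000 + 3200×50000 + 1500×29000 + 2150×54000
  = 101250000 + 179550000 + 160000000 + 43500000 + 116100000 = 600400000
Σ Nₕ = 75000 + 57000 + 50000 + 29000 + 54000 = 265000
Overall mean = 600400000 / 265000 = 2265.6604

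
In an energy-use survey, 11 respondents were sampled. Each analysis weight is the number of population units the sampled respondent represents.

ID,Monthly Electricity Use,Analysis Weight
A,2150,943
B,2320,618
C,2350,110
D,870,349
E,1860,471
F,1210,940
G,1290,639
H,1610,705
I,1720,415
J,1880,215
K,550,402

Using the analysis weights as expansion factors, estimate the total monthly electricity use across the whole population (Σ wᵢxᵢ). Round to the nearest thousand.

9335000

Weighted total = 2150×943 + 2320×618 + 2350×110 + 870×349 + 1860×471 + 1210×940 + 1290×639 + 1610×705 + 1720×415 + 1880×215 + 550×402
  = 2027450 + 1433760 + 258500 + 303630 + 876060 + 1137400 + 824310 + 1135050 + 713800 + 404200 + 221100 = 9335260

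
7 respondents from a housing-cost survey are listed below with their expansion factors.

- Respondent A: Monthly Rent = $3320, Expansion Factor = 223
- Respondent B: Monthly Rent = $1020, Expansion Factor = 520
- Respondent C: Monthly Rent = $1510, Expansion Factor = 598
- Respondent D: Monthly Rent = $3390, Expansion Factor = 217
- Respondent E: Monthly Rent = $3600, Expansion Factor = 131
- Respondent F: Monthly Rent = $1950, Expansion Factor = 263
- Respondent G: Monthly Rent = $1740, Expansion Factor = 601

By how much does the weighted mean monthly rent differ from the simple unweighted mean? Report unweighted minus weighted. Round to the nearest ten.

430

Unweighted sum = 3320 + 1020 + 1510 + 3390 + 3600 + 1950 + 1740 = 16530
Unweighted mean = 16530 / 7 = 2361.4286
Weighted sum = 3320×223 + 1020×520 + 1510×598 + 3390×217 + 3600×131 + 1950×263 + 1740×601
  = 740360 + 530400 + 902980 + 735630 + 471600 + 512850 + 1045740 = 4939560
Sum of weights = 2553
Weighted mean = 4939560 / 2553 = 1934.8061
Difference (unweighted minus weighted) = 426.62246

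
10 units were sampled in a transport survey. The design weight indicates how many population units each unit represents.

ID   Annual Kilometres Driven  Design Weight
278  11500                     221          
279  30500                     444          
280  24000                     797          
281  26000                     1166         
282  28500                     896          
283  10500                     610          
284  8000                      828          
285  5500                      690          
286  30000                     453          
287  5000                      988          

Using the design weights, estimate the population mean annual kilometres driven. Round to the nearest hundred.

17800

Weighted sum = 11500×221 + 30500×444 + 24000×797 + 26000×1166 + 28500×896 + 10500×610 + 8000×828 + 5500×690 + 30000×453 + 5000×988
  = 2541500 + 13542000 + 19128000 + 30316000 + 25536000 + 6405000 + 6624000 + 3795000 + 13590000 + 4940000 = 126417500
Sum of weights = 221 + 444 + 797 + 1166 + 896 + 610 + 828 + 690 + 453 + 988 = 7093
Weighted mean = 126417500 / 7093 = 17822.854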